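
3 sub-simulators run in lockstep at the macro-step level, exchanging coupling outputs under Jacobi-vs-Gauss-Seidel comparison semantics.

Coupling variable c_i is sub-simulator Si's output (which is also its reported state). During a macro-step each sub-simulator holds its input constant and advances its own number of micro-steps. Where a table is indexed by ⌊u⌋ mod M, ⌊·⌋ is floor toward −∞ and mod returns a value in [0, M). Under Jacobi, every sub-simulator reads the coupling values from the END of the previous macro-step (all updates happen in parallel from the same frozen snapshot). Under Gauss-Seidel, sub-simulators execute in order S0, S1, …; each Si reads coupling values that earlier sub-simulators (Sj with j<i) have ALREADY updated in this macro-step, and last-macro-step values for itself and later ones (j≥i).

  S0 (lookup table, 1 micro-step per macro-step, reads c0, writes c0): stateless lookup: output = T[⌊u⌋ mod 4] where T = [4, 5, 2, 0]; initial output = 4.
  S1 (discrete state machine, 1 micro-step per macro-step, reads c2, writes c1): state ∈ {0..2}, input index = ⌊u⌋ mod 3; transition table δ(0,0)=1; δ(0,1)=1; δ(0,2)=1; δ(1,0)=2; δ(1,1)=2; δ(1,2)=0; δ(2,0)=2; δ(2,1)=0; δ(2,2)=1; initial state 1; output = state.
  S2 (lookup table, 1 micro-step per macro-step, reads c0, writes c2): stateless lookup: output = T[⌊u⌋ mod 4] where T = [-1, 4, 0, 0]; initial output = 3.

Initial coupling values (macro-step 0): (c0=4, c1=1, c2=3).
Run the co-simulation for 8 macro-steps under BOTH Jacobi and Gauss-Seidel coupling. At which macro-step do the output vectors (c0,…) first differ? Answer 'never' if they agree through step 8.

first divergence at macro-step: never

[Jacobi] macro 1: S0 reads c0=4 → after 1×micro: 4; S1 reads c2=3 → after 1×micro: 2; S2 reads c0=4 → after 1×micro: -1 ⇒ (c0=4, c1=2, c2=-1)
[Jacobi] macro 2: S0 reads c0=4 → after 1×micro: 4; S1 reads c2=-1 → after 1×micro: 1; S2 reads c0=4 → after 1×micro: -1 ⇒ (c0=4, c1=1, c2=-1)
[Jacobi] macro 3: S0 reads c0=4 → after 1×micro: 4; S1 reads c2=-1 → after 1×micro: 0; S2 reads c0=4 → after 1×micro: -1 ⇒ (c0=4, c1=0, c2=-1)
[Jacobi] macro 4: S0 reads c0=4 → after 1×micro: 4; S1 reads c2=-1 → after 1×micro: 1; S2 reads c0=4 → after 1×micro: -1 ⇒ (c0=4, c1=1, c2=-1)
[Jacobi] macro 5: S0 reads c0=4 → after 1×micro: 4; S1 reads c2=-1 → after 1×micro: 0; S2 reads c0=4 → after 1×micro: -1 ⇒ (c0=4, c1=0, c2=-1)
[Jacobi] macro 6: S0 reads c0=4 → after 1×micro: 4; S1 reads c2=-1 → after 1×micro: 1; S2 reads c0=4 → after 1×micro: -1 ⇒ (c0=4, c1=1, c2=-1)
[Jacobi] macro 7: S0 reads c0=4 → after 1×micro: 4; S1 reads c2=-1 → after 1×micro: 0; S2 reads c0=4 → after 1×micro: -1 ⇒ (c0=4, c1=0, c2=-1)
[Jacobi] macro 8: S0 reads c0=4 → after 1×micro: 4; S1 reads c2=-1 → after 1×micro: 1; S2 reads c0=4 → after 1×micro: -1 ⇒ (c0=4, c1=1, c2=-1)
[Gauss-Seidel] macro 1: S0 reads c0=4 → after 1×micro: 4; S1 reads c2=3 → after 1×micro: 2; S2 reads c0=4 → after 1×micro: -1 ⇒ (c0=4, c1=2, c2=-1)
[Gauss-Seidel] macro 2: S0 reads c0=4 → after 1×micro: 4; S1 reads c2=-1 → after 1×micro: 1; S2 reads c0=4 → after 1×micro: -1 ⇒ (c0=4, c1=1, c2=-1)
[Gauss-Seidel] macro 3: S0 reads c0=4 → after 1×micro: 4; S1 reads c2=-1 → after 1×micro: 0; S2 reads c0=4 → after 1×micro: -1 ⇒ (c0=4, c1=0, c2=-1)
[Gauss-Seidel] macro 4: S0 reads c0=4 → after 1×micro: 4; S1 reads c2=-1 → after 1×micro: 1; S2 reads c0=4 → after 1×micro: -1 ⇒ (c0=4, c1=1, c2=-1)
[Gauss-Seidel] macro 5: S0 reads c0=4 → after 1×micro: 4; S1 reads c2=-1 → after 1×micro: 0; S2 reads c0=4 → after 1×micro: -1 ⇒ (c0=4, c1=0, c2=-1)
[Gauss-Seidel] macro 6: S0 reads c0=4 → after 1×micro: 4; S1 reads c2=-1 → after 1×micro: 1; S2 reads c0=4 → after 1×micro: -1 ⇒ (c0=4, c1=1, c2=-1)
[Gauss-Seidel] macro 7: S0 reads c0=4 → after 1×micro: 4; S1 reads c2=-1 → after 1×micro: 0; S2 reads c0=4 → after 1×micro: -1 ⇒ (c0=4, c1=0, c2=-1)
[Gauss-Seidel] macro 8: S0 reads c0=4 → after 1×micro: 4; S1 reads c2=-1 → after 1×micro: 1; S2 reads c0=4 → after 1×micro: -1 ⇒ (c0=4, c1=1, c2=-1)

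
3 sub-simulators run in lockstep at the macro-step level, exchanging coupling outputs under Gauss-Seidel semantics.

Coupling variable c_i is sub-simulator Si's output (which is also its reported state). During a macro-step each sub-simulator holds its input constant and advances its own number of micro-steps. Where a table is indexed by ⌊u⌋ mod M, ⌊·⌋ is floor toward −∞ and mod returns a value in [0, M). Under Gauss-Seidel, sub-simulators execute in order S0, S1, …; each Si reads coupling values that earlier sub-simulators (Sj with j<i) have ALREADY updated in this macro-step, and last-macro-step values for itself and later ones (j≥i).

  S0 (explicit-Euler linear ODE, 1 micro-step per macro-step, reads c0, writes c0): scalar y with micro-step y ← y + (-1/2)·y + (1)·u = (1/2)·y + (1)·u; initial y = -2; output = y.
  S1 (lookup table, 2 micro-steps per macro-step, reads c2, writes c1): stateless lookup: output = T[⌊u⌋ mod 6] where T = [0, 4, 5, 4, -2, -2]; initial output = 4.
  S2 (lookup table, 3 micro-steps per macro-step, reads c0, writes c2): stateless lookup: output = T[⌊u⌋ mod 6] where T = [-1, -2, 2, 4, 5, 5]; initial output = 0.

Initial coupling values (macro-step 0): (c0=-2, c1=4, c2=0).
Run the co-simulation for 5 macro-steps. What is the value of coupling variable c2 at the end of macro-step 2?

c2 at macro-step 2 = -2

macro 1: S0 reads c0=-2 → after 1×micro: -3; S1 reads c2=0 → after 2×micro: 0; S2 reads c0=-3 → after 3×micro: 4 ⇒ (c0=-3, c1=0, c2=4)
macro 2: S0 reads c0=-3 → after 1×micro: -9/2; S1 reads c2=4 → after 2×micro: -2; S2 reads c0=-9/2 → after 3×micro: -2 ⇒ (c0=-9/2, c1=-2, c2=-2)
macro 3: S0 reads c0=-9/2 → after 1×micro: -27/4; S1 reads c2=-2 → after 2×micro: -2; S2 reads c0=-27/4 → after 3×micro: 5 ⇒ (c0=-27/4, c1=-2, c2=5)
macro 4: S0 reads c0=-27/4 → after 1×micro: -81/8; S1 reads c2=5 → after 2×micro: -2; S2 reads c0=-81/8 → after 3×micro: -2 ⇒ (c0=-81/8, c1=-2, c2=-2)
macro 5: S0 reads c0=-81/8 → after 1×micro: -243/16; S1 reads c2=-2 → after 2×micro: -2; S2 reads c0=-243/16 → after 3×micro: 2 ⇒ (c0=-243/16, c1=-2, c2=2)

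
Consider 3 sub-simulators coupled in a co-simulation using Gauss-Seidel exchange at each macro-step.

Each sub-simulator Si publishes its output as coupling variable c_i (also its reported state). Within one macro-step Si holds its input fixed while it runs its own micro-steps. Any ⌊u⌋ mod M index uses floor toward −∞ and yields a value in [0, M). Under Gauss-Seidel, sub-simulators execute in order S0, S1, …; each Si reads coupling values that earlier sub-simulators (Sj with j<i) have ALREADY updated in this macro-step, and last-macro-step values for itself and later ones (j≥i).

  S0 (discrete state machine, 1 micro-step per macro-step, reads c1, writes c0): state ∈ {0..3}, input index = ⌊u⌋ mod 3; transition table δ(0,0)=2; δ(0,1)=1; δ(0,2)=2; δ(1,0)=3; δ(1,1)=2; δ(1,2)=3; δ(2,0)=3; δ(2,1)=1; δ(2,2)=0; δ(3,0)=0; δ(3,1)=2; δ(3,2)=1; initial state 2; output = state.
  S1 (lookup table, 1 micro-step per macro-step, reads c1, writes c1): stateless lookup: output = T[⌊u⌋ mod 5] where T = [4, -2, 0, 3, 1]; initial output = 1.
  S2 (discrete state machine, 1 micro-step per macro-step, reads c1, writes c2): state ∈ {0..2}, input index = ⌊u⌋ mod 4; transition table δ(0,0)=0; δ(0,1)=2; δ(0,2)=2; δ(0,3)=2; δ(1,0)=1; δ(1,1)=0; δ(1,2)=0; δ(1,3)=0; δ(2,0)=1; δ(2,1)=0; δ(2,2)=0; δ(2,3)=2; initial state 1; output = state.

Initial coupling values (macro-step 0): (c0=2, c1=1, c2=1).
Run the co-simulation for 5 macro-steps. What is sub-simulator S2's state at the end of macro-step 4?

S2 state at macro-step 4 = 2

macro 1: S0 reads c1=1 → after 1×micro: 1; S1 reads c1=1 → after 1×micro: -2; S2 reads c1=-2 → after 1×micro: 0 ⇒ (c0=1, c1=-2, c2=0)
macro 2: S0 reads c1=-2 → after 1×micro: 2; S1 reads c1=-2 → after 1×micro: 3; S2 reads c1=3 → after 1×micro: 2 ⇒ (c0=2, c1=3, c2=2)
macro 3: S0 reads c1=3 → after 1×micro: 3; S1 reads c1=3 → after 1×micro: 3; S2 reads c1=3 → after 1×micro: 2 ⇒ (c0=3, c1=3, c2=2)
macro 4: S0 reads c1=3 → after 1×micro: 0; S1 reads c1=3 → after 1×micro: 3; S2 reads c1=3 → after 1×micro: 2 ⇒ (c0=0, c1=3, c2=2)
macro 5: S0 reads c1=3 → after 1×micro: 2; S1 reads c1=3 → after 1×micro: 3; S2 reads c1=3 → after 1×micro: 2 ⇒ (c0=2, c1=3, c2=2)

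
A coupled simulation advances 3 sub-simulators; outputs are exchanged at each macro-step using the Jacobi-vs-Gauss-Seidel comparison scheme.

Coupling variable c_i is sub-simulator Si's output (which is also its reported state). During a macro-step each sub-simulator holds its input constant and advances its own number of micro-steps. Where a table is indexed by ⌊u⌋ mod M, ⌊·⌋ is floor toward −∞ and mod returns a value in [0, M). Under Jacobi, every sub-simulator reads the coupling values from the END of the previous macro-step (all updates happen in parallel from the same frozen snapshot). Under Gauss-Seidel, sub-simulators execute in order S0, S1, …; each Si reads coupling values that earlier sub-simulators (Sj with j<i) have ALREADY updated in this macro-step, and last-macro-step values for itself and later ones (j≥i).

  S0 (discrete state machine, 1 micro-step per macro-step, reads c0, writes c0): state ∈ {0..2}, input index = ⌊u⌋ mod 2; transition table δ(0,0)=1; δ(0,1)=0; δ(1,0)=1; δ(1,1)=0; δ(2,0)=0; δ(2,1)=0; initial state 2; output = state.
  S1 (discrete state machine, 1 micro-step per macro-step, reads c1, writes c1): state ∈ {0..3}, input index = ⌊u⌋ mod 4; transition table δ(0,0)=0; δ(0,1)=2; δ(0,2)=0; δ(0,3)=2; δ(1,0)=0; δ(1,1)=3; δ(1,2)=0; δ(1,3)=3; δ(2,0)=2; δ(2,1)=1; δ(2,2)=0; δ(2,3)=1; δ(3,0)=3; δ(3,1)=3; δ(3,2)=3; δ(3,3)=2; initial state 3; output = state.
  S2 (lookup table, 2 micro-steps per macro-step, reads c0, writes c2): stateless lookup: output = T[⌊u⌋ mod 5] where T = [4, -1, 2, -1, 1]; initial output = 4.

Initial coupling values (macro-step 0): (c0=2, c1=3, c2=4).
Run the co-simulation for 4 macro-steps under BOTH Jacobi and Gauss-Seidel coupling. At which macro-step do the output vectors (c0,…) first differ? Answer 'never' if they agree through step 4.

[Jacobi] macro 1: S0 reads c0=2 → after 1×micro: 0; S1 reads c1=3 → after 1×micro: 2; S2 reads c0=2 → after 2×micro: 2 ⇒ (c0=0, c1=2, c2=2)
[Jacobi] macro 2: S0 reads c0=0 → after 1×micro: 1; S1 reads c1=2 → after 1×micro: 0; S2 reads c0=0 → after 2×micro: 4 ⇒ (c0=1, c1=0, c2=4)
[Jacobi] macro 3: S0 reads c0=1 → after 1×micro: 0; S1 reads c1=0 → after 1×micro: 0; S2 reads c0=1 → after 2×micro: -1 ⇒ (c0=0, c1=0, c2=-1)
[Jacobi] macro 4: S0 reads c0=0 → after 1×micro: 1; S1 reads c1=0 → after 1×micro: 0; S2 reads c0=0 → after 2×micro: 4 ⇒ (c0=1, c1=0, c2=4)
[Gauss-Seidel] macro 1: S0 reads c0=2 → after 1×micro: 0; S1 reads c1=3 → after 1×micro: 2; S2 reads c0=0 → after 2×micro: 4 ⇒ (c0=0, c1=2, c2=4)
[Gauss-Seidel] macro 2: S0 reads c0=0 → after 1×micro: 1; S1 reads c1=2 → after 1×micro: 0; S2 reads c0=1 → after 2×micro: -1 ⇒ (c0=1, c1=0, c2=-1)
[Gauss-Seidel] macro 3: S0 reads c0=1 → after 1×micro: 0; S1 reads c1=0 → after 1×micro: 0; S2 reads c0=0 → after 2×micro: 4 ⇒ (c0=0, c1=0, c2=4)
[Gauss-Seidel] macro 4: S0 reads c0=0 → after 1×micro: 1; S1 reads c1=0 → after 1×micro: 0; S2 reads c0=1 → after 2×micro: -1 ⇒ (c0=1, c1=0, c2=-1)

first divergence at macro-step: 1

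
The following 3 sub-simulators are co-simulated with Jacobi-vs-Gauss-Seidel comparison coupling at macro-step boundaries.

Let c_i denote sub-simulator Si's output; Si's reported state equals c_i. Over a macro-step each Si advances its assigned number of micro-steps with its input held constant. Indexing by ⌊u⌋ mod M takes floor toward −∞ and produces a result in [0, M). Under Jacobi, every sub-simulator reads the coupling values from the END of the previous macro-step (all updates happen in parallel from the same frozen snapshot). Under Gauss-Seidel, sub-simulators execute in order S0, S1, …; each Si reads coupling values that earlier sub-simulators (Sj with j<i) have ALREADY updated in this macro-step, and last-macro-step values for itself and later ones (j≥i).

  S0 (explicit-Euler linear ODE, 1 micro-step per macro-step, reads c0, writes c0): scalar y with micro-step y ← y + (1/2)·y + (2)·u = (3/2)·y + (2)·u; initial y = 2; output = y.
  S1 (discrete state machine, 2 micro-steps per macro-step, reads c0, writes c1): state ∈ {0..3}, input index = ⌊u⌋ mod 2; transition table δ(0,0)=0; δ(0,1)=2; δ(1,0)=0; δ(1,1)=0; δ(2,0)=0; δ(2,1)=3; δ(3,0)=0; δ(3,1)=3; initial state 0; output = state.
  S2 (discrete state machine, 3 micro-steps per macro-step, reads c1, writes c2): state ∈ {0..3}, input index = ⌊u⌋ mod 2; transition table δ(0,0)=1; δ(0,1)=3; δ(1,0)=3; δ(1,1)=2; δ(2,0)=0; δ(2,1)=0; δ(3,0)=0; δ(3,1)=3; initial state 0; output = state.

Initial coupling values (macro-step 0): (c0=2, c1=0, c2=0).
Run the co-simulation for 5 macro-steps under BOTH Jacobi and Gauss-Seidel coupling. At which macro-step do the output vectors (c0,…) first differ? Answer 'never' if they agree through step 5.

[Jacobi] macro 1: S0 reads c0=2 → after 1×micro: 7; S1 reads c0=2 → after 2×micro: 0; S2 reads c1=0 → after 3×micro: 0 ⇒ (c0=7, c1=0, c2=0)
[Jacobi] macro 2: S0 reads c0=7 → after 1×micro: 49/2; S1 reads c0=7 → after 2×micro: 3; S2 reads c1=0 → after 3×micro: 0 ⇒ (c0=49/2, c1=3, c2=0)
[Jacobi] macro 3: S0 reads c0=49/2 → after 1×micro: 343/4; S1 reads c0=49/2 → after 2×micro: 0; S2 reads c1=3 → after 3×micro: 3 ⇒ (c0=343/4, c1=0, c2=3)
[Jacobi] macro 4: S0 reads c0=343/4 → after 1×micro: 2401/8; S1 reads c0=343/4 → after 2×micro: 3; S2 reads c1=0 → after 3×micro: 3 ⇒ (c0=2401/8, c1=3, c2=3)
[Jacobi] macro 5: S0 reads c0=2401/8 → after 1×micro: 16807/16; S1 reads c0=2401/8 → after 2×micro: 0; S2 reads c1=3 → after 3×micro: 3 ⇒ (c0=16807/16, c1=0, c2=3)
[Gauss-Seidel] macro 1: S0 reads c0=2 → after 1×micro: 7; S1 reads c0=7 → after 2×micro: 3; S2 reads c1=3 → after 3×micro: 3 ⇒ (c0=7, c1=3, c2=3)
[Gauss-Seidel] macro 2: S0 reads c0=7 → after 1×micro: 49/2; S1 reads c0=49/2 → after 2×micro: 0; S2 reads c1=0 → after 3×micro: 3 ⇒ (c0=49/2, c1=0, c2=3)
[Gauss-Seidel] macro 3: S0 reads c0=49/2 → after 1×micro: 343/4; S1 reads c0=343/4 → after 2×micro: 3; S2 reads c1=3 → after 3×micro: 3 ⇒ (c0=343/4, c1=3, c2=3)
[Gauss-Seidel] macro 4: S0 reads c0=343/4 → after 1×micro: 2401/8; S1 reads c0=2401/8 → after 2×micro: 0; S2 reads c1=0 → after 3×micro: 3 ⇒ (c0=2401/8, c1=0, c2=3)
[Gauss-Seidel] macro 5: S0 reads c0=2401/8 → after 1×micro: 16807/16; S1 reads c0=16807/16 → after 2×micro: 0; S2 reads c1=0 → after 3×micro: 3 ⇒ (c0=16807/16, c1=0, c2=3)

first divergence at macro-step: 1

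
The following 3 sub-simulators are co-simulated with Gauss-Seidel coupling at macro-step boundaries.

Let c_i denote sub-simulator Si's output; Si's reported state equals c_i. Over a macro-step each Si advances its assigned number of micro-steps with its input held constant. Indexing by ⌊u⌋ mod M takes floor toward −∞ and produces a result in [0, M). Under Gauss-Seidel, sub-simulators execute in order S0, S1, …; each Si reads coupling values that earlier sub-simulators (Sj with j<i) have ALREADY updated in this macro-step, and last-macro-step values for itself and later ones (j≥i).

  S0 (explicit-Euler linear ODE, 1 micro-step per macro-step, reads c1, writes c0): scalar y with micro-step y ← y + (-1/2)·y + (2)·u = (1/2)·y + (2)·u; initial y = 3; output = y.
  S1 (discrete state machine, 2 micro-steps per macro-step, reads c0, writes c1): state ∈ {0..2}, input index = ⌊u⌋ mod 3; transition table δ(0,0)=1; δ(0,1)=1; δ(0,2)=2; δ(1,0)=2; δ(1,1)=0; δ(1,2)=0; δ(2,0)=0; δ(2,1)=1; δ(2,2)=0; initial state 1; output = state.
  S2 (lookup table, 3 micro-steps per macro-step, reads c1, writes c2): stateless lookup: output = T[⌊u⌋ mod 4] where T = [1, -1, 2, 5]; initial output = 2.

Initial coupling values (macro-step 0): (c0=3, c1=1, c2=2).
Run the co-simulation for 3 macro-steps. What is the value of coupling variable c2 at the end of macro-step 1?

c2 at macro-step 1 = 1

macro 1: S0 reads c1=1 → after 1×micro: 7/2; S1 reads c0=7/2 → after 2×micro: 0; S2 reads c1=0 → after 3×micro: 1 ⇒ (c0=7/2, c1=0, c2=1)
macro 2: S0 reads c1=0 → after 1×micro: 7/4; S1 reads c0=7/4 → after 2×micro: 0; S2 reads c1=0 → after 3×micro: 1 ⇒ (c0=7/4, c1=0, c2=1)
macro 3: S0 reads c1=0 → after 1×micro: 7/8; S1 reads c0=7/8 → after 2×micro: 2; S2 reads c1=2 → after 3×micro: 2 ⇒ (c0=7/8, c1=2, c2=2)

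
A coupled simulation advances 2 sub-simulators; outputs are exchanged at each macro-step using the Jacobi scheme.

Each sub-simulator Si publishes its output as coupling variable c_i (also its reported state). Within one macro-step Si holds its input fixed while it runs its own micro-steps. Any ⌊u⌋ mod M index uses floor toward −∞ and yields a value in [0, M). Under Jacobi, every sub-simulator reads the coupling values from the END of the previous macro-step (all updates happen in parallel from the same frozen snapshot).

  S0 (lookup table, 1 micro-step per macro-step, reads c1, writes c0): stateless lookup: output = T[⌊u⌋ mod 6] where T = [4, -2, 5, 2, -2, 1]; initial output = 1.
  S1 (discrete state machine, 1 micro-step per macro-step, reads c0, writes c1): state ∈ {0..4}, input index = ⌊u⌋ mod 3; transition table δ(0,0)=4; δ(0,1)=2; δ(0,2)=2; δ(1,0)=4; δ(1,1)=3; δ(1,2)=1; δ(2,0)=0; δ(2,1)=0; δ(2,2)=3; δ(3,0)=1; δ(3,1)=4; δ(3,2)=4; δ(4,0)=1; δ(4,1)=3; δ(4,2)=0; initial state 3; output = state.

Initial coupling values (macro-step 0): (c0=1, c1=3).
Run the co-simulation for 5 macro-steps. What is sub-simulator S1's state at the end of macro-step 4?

S1 state at macro-step 4 = 0

macro 1: S0 reads c1=3 → after 1×micro: 2; S1 reads c0=1 → after 1×micro: 4 ⇒ (c0=2, c1=4)
macro 2: S0 reads c1=4 → after 1×micro: -2; S1 reads c0=2 → after 1×micro: 0 ⇒ (c0=-2, c1=0)
macro 3: S0 reads c1=0 → after 1×micro: 4; S1 reads c0=-2 → after 1×micro: 2 ⇒ (c0=4, c1=2)
macro 4: S0 reads c1=2 → after 1×micro: 5; S1 reads c0=4 → after 1×micro: 0 ⇒ (c0=5, c1=0)
macro 5: S0 reads c1=0 → after 1×micro: 4; S1 reads c0=5 → after 1×micro: 2 ⇒ (c0=4, c1=2)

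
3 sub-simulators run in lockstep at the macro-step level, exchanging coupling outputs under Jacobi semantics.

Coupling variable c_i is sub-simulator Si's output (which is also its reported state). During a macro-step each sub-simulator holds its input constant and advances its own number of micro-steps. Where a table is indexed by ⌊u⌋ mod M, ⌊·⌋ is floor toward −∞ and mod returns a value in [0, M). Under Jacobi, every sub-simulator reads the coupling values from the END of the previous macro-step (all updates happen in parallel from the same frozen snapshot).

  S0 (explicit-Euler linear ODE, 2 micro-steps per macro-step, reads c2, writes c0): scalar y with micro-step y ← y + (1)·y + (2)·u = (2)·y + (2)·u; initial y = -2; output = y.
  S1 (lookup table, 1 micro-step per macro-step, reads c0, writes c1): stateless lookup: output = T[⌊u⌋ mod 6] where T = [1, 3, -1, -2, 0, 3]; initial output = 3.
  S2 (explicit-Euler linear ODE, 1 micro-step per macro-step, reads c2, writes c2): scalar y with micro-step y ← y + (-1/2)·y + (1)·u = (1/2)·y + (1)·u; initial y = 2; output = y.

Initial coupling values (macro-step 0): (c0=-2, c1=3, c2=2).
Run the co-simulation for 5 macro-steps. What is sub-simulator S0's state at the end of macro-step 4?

S0 state at macro-step 4 = 1385/2

macro 1: S0 reads c2=2 → after 2×micro: 4; S1 reads c0=-2 → after 1×micro: 0; S2 reads c2=2 → after 1×micro: 3 ⇒ (c0=4, c1=0, c2=3)
macro 2: S0 reads c2=3 → after 2×micro: 34; S1 reads c0=4 → after 1×micro: 0; S2 reads c2=3 → after 1×micro: 9/2 ⇒ (c0=34, c1=0, c2=9/2)
macro 3: S0 reads c2=9/2 → after 2×micro: 163; S1 reads c0=34 → after 1×micro: 0; S2 reads c2=9/2 → after 1×micro: 27/4 ⇒ (c0=163, c1=0, c2=27/4)
macro 4: S0 reads c2=27/4 → after 2×micro: 1385/2; S1 reads c0=163 → after 1×micro: 3; S2 reads c2=27/4 → after 1×micro: 81/8 ⇒ (c0=1385/2, c1=3, c2=81/8)
macro 5: S0 reads c2=81/8 → after 2×micro: 11323/4; S1 reads c0=1385/2 → after 1×micro: -1; S2 reads c2=81/8 → after 1×micro: 243/16 ⇒ (c0=11323/4, c1=-1, c2=243/16)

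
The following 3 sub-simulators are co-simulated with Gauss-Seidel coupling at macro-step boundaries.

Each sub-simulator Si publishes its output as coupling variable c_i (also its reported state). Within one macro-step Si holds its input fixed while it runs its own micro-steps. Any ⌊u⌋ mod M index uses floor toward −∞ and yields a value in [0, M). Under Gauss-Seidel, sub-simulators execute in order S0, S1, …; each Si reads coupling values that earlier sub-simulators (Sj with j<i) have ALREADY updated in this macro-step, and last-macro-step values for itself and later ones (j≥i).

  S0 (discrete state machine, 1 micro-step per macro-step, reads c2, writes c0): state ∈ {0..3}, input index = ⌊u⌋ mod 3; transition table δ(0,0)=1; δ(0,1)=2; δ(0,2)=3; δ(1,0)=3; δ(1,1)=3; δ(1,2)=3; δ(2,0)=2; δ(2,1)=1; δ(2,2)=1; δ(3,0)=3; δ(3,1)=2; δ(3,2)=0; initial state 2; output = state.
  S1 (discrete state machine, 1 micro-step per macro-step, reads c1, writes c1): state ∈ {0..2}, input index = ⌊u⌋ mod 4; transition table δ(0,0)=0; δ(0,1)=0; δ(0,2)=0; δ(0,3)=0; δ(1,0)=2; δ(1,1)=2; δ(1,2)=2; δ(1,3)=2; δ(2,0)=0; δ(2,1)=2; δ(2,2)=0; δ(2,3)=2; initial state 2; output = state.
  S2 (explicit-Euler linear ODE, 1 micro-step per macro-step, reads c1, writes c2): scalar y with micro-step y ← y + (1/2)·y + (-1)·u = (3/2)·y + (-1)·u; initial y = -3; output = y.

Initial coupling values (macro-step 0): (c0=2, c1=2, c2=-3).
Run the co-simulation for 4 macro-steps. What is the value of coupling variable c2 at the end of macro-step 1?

macro 1: S0 reads c2=-3 → after 1×micro: 2; S1 reads c1=2 → after 1×micro: 0; S2 reads c1=0 → after 1×micro: -9/2 ⇒ (c0=2, c1=0, c2=-9/2)
macro 2: S0 reads c2=-9/2 → after 1×micro: 1; S1 reads c1=0 → after 1×micro: 0; S2 reads c1=0 → after 1×micro: -27/4 ⇒ (c0=1, c1=0, c2=-27/4)
macro 3: S0 reads c2=-27/4 → after 1×micro: 3; S1 reads c1=0 → after 1×micro: 0; S2 reads c1=0 → after 1×micro: -81/8 ⇒ (c0=3, c1=0, c2=-81/8)
macro 4: S0 reads c2=-81/8 → after 1×micro: 2; S1 reads c1=0 → after 1×micro: 0; S2 reads c1=0 → after 1×micro: -243/16 ⇒ (c0=2, c1=0, c2=-243/16)

c2 at macro-step 1 = -9/2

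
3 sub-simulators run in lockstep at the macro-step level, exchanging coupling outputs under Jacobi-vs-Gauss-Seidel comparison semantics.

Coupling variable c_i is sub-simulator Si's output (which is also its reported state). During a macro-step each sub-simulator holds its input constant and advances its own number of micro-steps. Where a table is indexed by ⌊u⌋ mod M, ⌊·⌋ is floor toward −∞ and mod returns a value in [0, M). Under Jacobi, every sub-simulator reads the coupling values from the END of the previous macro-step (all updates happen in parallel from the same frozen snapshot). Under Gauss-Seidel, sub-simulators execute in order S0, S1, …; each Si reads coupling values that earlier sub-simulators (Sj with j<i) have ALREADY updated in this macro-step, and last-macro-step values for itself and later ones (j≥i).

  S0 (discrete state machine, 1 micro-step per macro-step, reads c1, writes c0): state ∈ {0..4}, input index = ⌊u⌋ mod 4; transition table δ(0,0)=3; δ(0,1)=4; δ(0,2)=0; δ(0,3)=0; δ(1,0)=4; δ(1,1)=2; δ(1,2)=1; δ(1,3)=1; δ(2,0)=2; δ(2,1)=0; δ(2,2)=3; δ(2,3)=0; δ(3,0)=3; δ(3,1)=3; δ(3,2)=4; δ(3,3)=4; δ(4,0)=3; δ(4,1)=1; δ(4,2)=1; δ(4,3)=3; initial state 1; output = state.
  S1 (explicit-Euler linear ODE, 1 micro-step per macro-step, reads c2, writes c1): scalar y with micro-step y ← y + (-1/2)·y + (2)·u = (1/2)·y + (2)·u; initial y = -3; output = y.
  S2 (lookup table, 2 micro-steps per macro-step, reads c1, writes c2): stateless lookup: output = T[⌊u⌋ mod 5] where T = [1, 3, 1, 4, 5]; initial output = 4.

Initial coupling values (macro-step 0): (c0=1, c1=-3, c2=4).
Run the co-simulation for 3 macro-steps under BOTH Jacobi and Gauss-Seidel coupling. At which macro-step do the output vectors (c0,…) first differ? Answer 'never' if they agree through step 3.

[Jacobi] macro 1: S0 reads c1=-3 → after 1×micro: 2; S1 reads c2=4 → after 1×micro: 13/2; S2 reads c1=-3 → after 2×micro: 1 ⇒ (c0=2, c1=13/2, c2=1)
[Jacobi] macro 2: S0 reads c1=13/2 → after 1×micro: 3; S1 reads c2=1 → after 1×micro: 21/4; S2 reads c1=13/2 → after 2×micro: 3 ⇒ (c0=3, c1=21/4, c2=3)
[Jacobi] macro 3: S0 reads c1=21/4 → after 1×micro: 3; S1 reads c2=3 → after 1×micro: 69/8; S2 reads c1=21/4 → after 2×micro: 1 ⇒ (c0=3, c1=69/8, c2=1)
[Gauss-Seidel] macro 1: S0 reads c1=-3 → after 1×micro: 2; S1 reads c2=4 → after 1×micro: 13/2; S2 reads c1=13/2 → after 2×micro: 3 ⇒ (c0=2, c1=13/2, c2=3)
[Gauss-Seidel] macro 2: S0 reads c1=13/2 → after 1×micro: 3; S1 reads c2=3 → after 1×micro: 37/4; S2 reads c1=37/4 → after 2×micro: 5 ⇒ (c0=3, c1=37/4, c2=5)
[Gauss-Seidel] macro 3: S0 reads c1=37/4 → after 1×micro: 3; S1 reads c2=5 → after 1×micro: 117/8; S2 reads c1=117/8 → after 2×micro: 5 ⇒ (c0=3, c1=117/8, c2=5)

first divergence at macro-step: 1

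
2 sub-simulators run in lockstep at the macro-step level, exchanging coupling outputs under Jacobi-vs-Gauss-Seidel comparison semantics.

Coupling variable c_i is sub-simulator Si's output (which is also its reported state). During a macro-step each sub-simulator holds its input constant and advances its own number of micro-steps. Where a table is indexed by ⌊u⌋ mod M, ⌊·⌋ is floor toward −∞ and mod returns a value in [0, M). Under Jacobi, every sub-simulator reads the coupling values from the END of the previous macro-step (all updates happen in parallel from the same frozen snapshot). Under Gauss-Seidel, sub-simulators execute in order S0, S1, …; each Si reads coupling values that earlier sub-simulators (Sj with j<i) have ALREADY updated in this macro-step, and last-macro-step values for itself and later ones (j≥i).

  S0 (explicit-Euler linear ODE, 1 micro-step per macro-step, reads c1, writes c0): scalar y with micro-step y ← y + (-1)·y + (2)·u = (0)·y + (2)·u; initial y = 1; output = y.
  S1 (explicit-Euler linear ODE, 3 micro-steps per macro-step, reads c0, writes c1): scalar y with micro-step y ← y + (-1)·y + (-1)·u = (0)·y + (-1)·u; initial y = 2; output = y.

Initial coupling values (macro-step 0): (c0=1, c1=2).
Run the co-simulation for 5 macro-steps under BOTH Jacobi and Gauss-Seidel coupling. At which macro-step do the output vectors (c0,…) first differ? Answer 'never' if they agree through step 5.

first divergence at macro-step: 1

[Jacobi] macro 1: S0 reads c1=2 → after 1×micro: 4; S1 reads c0=1 → after 3×micro: -1 ⇒ (c0=4, c1=-1)
[Jacobi] macro 2: S0 reads c1=-1 → after 1×micro: -2; S1 reads c0=4 → after 3×micro: -4 ⇒ (c0=-2, c1=-4)
[Jacobi] macro 3: S0 reads c1=-4 → after 1×micro: -8; S1 reads c0=-2 → after 3×micro: 2 ⇒ (c0=-8, c1=2)
[Jacobi] macro 4: S0 reads c1=2 → after 1×micro: 4; S1 reads c0=-8 → after 3×micro: 8 ⇒ (c0=4, c1=8)
[Jacobi] macro 5: S0 reads c1=8 → after 1×micro: 16; S1 reads c0=4 → after 3×micro: -4 ⇒ (c0=16, c1=-4)
[Gauss-Seidel] macro 1: S0 reads c1=2 → after 1×micro: 4; S1 reads c0=4 → after 3×micro: -4 ⇒ (c0=4, c1=-4)
[Gauss-Seidel] macro 2: S0 reads c1=-4 → after 1×micro: -8; S1 reads c0=-8 → after 3×micro: 8 ⇒ (c0=-8, c1=8)
[Gauss-Seidel] macro 3: S0 reads c1=8 → after 1×micro: 16; S1 reads c0=16 → after 3×micro: -16 ⇒ (c0=16, c1=-16)
[Gauss-Seidel] macro 4: S0 reads c1=-16 → after 1×micro: -32; S1 reads c0=-32 → after 3×micro: 32 ⇒ (c0=-32, c1=32)
[Gauss-Seidel] macro 5: S0 reads c1=32 → after 1×micro: 64; S1 reads c0=64 → after 3×micro: -64 ⇒ (c0=64, c1=-64)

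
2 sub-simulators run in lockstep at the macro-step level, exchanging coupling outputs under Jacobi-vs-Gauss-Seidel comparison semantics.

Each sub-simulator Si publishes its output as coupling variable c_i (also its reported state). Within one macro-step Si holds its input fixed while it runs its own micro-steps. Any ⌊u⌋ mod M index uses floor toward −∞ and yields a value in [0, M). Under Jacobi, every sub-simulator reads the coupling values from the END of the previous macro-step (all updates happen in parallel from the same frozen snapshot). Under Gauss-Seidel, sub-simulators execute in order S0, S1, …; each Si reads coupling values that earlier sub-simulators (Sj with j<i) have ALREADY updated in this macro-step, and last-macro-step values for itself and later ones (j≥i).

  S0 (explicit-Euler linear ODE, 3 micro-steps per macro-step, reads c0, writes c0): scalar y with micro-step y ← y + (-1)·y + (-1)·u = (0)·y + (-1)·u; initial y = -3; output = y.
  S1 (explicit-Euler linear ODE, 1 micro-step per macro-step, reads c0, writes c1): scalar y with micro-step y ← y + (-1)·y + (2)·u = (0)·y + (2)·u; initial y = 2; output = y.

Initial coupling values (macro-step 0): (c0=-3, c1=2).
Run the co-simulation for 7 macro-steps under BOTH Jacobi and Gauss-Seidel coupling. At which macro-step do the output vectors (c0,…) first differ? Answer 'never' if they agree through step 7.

[Jacobi] macro 1: S0 reads c0=-3 → after 3×micro: 3; S1 reads c0=-3 → after 1×micro: -6 ⇒ (c0=3, c1=-6)
[Jacobi] macro 2: S0 reads c0=3 → after 3×micro: -3; S1 reads c0=3 → after 1×micro: 6 ⇒ (c0=-3, c1=6)
[Jacobi] macro 3: S0 reads c0=-3 → after 3×micro: 3; S1 reads c0=-3 → after 1×micro: -6 ⇒ (c0=3, c1=-6)
[Jacobi] macro 4: S0 reads c0=3 → after 3×micro: -3; S1 reads c0=3 → after 1×micro: 6 ⇒ (c0=-3, c1=6)
[Jacobi] macro 5: S0 reads c0=-3 → after 3×micro: 3; S1 reads c0=-3 → after 1×micro: -6 ⇒ (c0=3, c1=-6)
[Jacobi] macro 6: S0 reads c0=3 → after 3×micro: -3; S1 reads c0=3 → after 1×micro: 6 ⇒ (c0=-3, c1=6)
[Jacobi] macro 7: S0 reads c0=-3 → after 3×micro: 3; S1 reads c0=-3 → after 1×micro: -6 ⇒ (c0=3, c1=-6)
[Gauss-Seidel] macro 1: S0 reads c0=-3 → after 3×micro: 3; S1 reads c0=3 → after 1×micro: 6 ⇒ (c0=3, c1=6)
[Gauss-Seidel] macro 2: S0 reads c0=3 → after 3×micro: -3; S1 reads c0=-3 → after 1×micro: -6 ⇒ (c0=-3, c1=-6)
[Gauss-Seidel] macro 3: S0 reads c0=-3 → after 3×micro: 3; S1 reads c0=3 → after 1×micro: 6 ⇒ (c0=3, c1=6)
[Gauss-Seidel] macro 4: S0 reads c0=3 → after 3×micro: -3; S1 reads c0=-3 → after 1×micro: -6 ⇒ (c0=-3, c1=-6)
[Gauss-Seidel] macro 5: S0 reads c0=-3 → after 3×micro: 3; S1 reads c0=3 → after 1×micro: 6 ⇒ (c0=3, c1=6)
[Gauss-Seidel] macro 6: S0 reads c0=3 → after 3×micro: -3; S1 reads c0=-3 → after 1×micro: -6 ⇒ (c0=-3, c1=-6)
[Gauss-Seidel] macro 7: S0 reads c0=-3 → after 3×micro: 3; S1 reads c0=3 → after 1×micro: 6 ⇒ (c0=3, c1=6)

first divergence at macro-step: 1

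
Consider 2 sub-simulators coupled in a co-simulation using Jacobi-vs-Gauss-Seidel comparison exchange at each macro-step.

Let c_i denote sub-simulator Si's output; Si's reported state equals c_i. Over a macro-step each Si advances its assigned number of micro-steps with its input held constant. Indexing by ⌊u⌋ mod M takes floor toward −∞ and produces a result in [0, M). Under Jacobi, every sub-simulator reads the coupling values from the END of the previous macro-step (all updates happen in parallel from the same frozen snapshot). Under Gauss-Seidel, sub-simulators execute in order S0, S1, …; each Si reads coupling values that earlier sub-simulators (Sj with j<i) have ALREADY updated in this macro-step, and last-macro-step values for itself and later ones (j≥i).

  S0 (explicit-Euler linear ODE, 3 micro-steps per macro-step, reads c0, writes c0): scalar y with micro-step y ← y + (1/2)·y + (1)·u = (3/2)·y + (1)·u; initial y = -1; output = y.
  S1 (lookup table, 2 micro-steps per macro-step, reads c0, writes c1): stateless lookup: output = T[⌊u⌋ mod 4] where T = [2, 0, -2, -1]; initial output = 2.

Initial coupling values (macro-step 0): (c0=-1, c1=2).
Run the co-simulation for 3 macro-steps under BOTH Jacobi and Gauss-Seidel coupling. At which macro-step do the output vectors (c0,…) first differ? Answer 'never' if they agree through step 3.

first divergence at macro-step: 2

[Jacobi] macro 1: S0 reads c0=-1 → after 3×micro: -65/8; S1 reads c0=-1 → after 2×micro: -1 ⇒ (c0=-65/8, c1=-1)
[Jacobi] macro 2: S0 reads c0=-65/8 → after 3×micro: -4225/64; S1 reads c0=-65/8 → after 2×micro: -1 ⇒ (c0=-4225/64, c1=-1)
[Jacobi] macro 3: S0 reads c0=-4225/64 → after 3×micro: -274625/512; S1 reads c0=-4225/64 → after 2×micro: 0 ⇒ (c0=-274625/512, c1=0)
[Gauss-Seidel] macro 1: S0 reads c0=-1 → after 3×micro: -65/8; S1 reads c0=-65/8 → after 2×micro: -1 ⇒ (c0=-65/8, c1=-1)
[Gauss-Seidel] macro 2: S0 reads c0=-65/8 → after 3×micro: -4225/64; S1 reads c0=-4225/64 → after 2×micro: 0 ⇒ (c0=-4225/64, c1=0)
[Gauss-Seidel] macro 3: S0 reads c0=-4225/64 → after 3×micro: -274625/512; S1 reads c0=-274625/512 → after 2×micro: -1 ⇒ (c0=-274625/512, c1=-1)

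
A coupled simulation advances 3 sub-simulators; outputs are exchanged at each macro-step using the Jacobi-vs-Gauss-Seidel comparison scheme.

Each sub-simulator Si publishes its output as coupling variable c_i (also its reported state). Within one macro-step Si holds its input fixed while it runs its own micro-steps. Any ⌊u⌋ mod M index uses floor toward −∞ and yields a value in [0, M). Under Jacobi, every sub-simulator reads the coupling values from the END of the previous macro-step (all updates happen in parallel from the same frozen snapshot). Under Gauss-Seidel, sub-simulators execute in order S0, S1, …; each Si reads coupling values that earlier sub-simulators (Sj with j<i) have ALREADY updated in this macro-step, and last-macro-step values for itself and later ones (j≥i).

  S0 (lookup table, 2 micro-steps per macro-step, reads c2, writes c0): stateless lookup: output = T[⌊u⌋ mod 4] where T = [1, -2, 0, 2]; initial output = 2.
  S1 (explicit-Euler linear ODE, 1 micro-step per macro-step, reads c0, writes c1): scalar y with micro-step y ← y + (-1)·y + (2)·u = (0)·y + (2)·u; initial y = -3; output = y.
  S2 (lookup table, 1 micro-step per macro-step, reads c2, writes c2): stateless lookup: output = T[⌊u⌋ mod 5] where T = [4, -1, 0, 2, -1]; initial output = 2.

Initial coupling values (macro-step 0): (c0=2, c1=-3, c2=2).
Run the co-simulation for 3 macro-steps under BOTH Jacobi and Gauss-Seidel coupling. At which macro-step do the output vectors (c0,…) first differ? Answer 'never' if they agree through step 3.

first divergence at macro-step: 1

[Jacobi] macro 1: S0 reads c2=2 → after 2×micro: 0; S1 reads c0=2 → after 1×micro: 4; S2 reads c2=2 → after 1×micro: 0 ⇒ (c0=0, c1=4, c2=0)
[Jacobi] macro 2: S0 reads c2=0 → after 2×micro: 1; S1 reads c0=0 → after 1×micro: 0; S2 reads c2=0 → after 1×micro: 4 ⇒ (c0=1, c1=0, c2=4)
[Jacobi] macro 3: S0 reads c2=4 → after 2×micro: 1; S1 reads c0=1 → after 1×micro: 2; S2 reads c2=4 → after 1×micro: -1 ⇒ (c0=1, c1=2, c2=-1)
[Gauss-Seidel] macro 1: S0 reads c2=2 → after 2×micro: 0; S1 reads c0=0 → after 1×micro: 0; S2 reads c2=2 → after 1×micro: 0 ⇒ (c0=0, c1=0, c2=0)
[Gauss-Seidel] macro 2: S0 reads c2=0 → after 2×micro: 1; S1 reads c0=1 → after 1×micro: 2; S2 reads c2=0 → after 1×micro: 4 ⇒ (c0=1, c1=2, c2=4)
[Gauss-Seidel] macro 3: S0 reads c2=4 → after 2×micro: 1; S1 reads c0=1 → after 1×micro: 2; S2 reads c2=4 → after 1×micro: -1 ⇒ (c0=1, c1=2, c2=-1)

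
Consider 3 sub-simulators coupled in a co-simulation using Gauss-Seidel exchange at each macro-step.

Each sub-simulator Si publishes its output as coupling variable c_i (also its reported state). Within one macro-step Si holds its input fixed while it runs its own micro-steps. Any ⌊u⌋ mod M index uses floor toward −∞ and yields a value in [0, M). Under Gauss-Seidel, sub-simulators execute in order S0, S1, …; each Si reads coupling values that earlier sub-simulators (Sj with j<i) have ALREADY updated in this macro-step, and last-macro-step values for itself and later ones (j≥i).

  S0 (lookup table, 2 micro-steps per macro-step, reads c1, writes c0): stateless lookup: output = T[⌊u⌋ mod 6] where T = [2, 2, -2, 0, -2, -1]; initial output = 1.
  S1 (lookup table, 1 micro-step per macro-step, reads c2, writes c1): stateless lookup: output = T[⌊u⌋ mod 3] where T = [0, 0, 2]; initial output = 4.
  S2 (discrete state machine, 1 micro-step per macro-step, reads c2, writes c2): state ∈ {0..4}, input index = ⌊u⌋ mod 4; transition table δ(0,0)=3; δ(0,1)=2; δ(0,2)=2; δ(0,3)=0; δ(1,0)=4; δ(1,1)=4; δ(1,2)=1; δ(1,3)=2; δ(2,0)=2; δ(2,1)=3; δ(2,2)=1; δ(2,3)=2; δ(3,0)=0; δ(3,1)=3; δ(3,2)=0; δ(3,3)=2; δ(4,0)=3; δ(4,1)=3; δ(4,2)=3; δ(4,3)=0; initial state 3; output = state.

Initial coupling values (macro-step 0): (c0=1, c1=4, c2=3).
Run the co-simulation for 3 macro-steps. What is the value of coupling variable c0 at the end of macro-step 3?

macro 1: S0 reads c1=4 → after 2×micro: -2; S1 reads c2=3 → after 1×micro: 0; S2 reads c2=3 → after 1×micro: 2 ⇒ (c0=-2, c1=0, c2=2)
macro 2: S0 reads c1=0 → after 2×micro: 2; S1 reads c2=2 → after 1×micro: 2; S2 reads c2=2 → after 1×micro: 1 ⇒ (c0=2, c1=2, c2=1)
macro 3: S0 reads c1=2 → after 2×micro: -2; S1 reads c2=1 → after 1×micro: 0; S2 reads c2=1 → after 1×micro: 4 ⇒ (c0=-2, c1=0, c2=4)

c0 at macro-step 3 = -2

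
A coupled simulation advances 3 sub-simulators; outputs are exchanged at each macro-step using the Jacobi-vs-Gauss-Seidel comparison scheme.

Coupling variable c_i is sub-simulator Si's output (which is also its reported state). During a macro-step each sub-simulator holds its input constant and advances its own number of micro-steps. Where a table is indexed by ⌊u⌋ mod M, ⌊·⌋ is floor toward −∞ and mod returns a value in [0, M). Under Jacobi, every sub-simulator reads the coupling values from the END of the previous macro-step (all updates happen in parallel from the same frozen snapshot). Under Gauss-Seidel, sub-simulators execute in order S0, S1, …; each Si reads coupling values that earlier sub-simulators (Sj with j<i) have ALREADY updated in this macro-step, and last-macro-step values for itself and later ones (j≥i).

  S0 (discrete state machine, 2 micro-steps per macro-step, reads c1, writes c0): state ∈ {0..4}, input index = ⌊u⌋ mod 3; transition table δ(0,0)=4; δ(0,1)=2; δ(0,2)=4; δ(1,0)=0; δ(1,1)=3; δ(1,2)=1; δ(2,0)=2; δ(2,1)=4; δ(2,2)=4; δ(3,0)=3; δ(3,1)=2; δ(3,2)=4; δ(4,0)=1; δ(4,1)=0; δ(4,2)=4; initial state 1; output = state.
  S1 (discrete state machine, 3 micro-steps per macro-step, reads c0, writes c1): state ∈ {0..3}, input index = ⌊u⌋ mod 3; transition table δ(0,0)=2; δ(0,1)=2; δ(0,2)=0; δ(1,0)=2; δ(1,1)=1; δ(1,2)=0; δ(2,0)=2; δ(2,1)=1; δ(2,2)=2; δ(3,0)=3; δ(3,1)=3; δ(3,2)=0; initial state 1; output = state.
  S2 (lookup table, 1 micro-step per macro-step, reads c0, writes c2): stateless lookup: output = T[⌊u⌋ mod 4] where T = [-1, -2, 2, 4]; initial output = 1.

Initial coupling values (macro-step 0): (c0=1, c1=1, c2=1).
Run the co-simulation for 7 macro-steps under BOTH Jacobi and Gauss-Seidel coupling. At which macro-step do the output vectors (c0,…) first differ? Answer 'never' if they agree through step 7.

[Jacobi] macro 1: S0 reads c1=1 → after 2×micro: 2; S1 reads c0=1 → after 3×micro: 1; S2 reads c0=1 → after 1×micro: -2 ⇒ (c0=2, c1=1, c2=-2)
[Jacobi] macro 2: S0 reads c1=1 → after 2×micro: 0; S1 reads c0=2 → after 3×micro: 0; S2 reads c0=2 → after 1×micro: 2 ⇒ (c0=0, c1=0, c2=2)
[Jacobi] macro 3: S0 reads c1=0 → after 2×micro: 1; S1 reads c0=0 → after 3×micro: 2; S2 reads c0=0 → after 1×micro: -1 ⇒ (c0=1, c1=2, c2=-1)
[Jacobi] macro 4: S0 reads c1=2 → after 2×micro: 1; S1 reads c0=1 → after 3×micro: 1; S2 reads c0=1 → after 1×micro: -2 ⇒ (c0=1, c1=1, c2=-2)
[Jacobi] macro 5: S0 reads c1=1 → after 2×micro: 2; S1 reads c0=1 → after 3×micro: 1; S2 reads c0=1 → after 1×micro: -2 ⇒ (c0=2, c1=1, c2=-2)
[Jacobi] macro 6: S0 reads c1=1 → after 2×micro: 0; S1 reads c0=2 → after 3×micro: 0; S2 reads c0=2 → after 1×micro: 2 ⇒ (c0=0, c1=0, c2=2)
[Jacobi] macro 7: S0 reads c1=0 → after 2×micro: 1; S1 reads c0=0 → after 3×micro: 2; S2 reads c0=0 → after 1×micro: -1 ⇒ (c0=1, c1=2, c2=-1)
[Gauss-Seidel] macro 1: S0 reads c1=1 → after 2×micro: 2; S1 reads c0=2 → after 3×micro: 0; S2 reads c0=2 → after 1×micro: 2 ⇒ (c0=2, c1=0, c2=2)
[Gauss-Seidel] macro 2: S0 reads c1=0 → after 2×micro: 2; S1 reads c0=2 → after 3×micro: 0; S2 reads c0=2 → after 1×micro: 2 ⇒ (c0=2, c1=0, c2=2)
[Gauss-Seidel] macro 3: S0 reads c1=0 → after 2×micro: 2; S1 reads c0=2 → after 3×micro: 0; S2 reads c0=2 → after 1×micro: 2 ⇒ (c0=2, c1=0, c2=2)
[Gauss-Seidel] macro 4: S0 reads c1=0 → after 2×micro: 2; S1 reads c0=2 → after 3×micro: 0; S2 reads c0=2 → after 1×micro: 2 ⇒ (c0=2, c1=0, c2=2)
[Gauss-Seidel] macro 5: S0 reads c1=0 → after 2×micro: 2; S1 reads c0=2 → after 3×micro: 0; S2 reads c0=2 → after 1×micro: 2 ⇒ (c0=2, c1=0, c2=2)
[Gauss-Seidel] macro 6: S0 reads c1=0 → after 2×micro: 2; S1 reads c0=2 → after 3×micro: 0; S2 reads c0=2 → after 1×micro: 2 ⇒ (c0=2, c1=0, c2=2)
[Gauss-Seidel] macro 7: S0 reads c1=0 → after 2×micro: 2; S1 reads c0=2 → after 3×micro: 0; S2 reads c0=2 → after 1×micro: 2 ⇒ (c0=2, c1=0, c2=2)

first divergence at macro-step: 1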